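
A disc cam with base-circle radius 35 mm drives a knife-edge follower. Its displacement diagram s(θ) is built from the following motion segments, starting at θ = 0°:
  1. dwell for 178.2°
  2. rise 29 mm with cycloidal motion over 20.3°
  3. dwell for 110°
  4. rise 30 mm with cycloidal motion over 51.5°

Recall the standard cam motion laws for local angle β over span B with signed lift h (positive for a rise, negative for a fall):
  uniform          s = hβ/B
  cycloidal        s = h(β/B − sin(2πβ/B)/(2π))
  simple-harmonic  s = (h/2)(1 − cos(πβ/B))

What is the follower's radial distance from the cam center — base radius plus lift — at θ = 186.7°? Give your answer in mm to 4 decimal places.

seg 1 [0°–178.2°] dwell: s stays 0.0000
seg 2 [178.2°–198.5°] cycloidal, h=29: θ=186.7° here. β=8.5, B=20.3. 29·(0.4187 − sin(2π·0.4187)/(2π)) = 9.8869 → s = 9.8869
radial distance = base radius + s = 35 + 9.8869 = 44.8869

44.8869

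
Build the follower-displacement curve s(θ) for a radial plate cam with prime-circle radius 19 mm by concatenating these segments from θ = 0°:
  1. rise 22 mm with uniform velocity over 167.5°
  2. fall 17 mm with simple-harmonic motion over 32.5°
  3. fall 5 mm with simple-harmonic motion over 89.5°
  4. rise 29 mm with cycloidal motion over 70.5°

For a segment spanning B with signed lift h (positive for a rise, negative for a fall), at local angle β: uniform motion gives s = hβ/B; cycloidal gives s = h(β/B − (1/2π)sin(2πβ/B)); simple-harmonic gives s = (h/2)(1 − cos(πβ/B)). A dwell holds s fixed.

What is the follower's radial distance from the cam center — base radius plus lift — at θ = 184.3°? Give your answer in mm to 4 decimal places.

seg 1 [0°–167.5°] uniform, h=22: full span → s += 22 → s = 22.0000
seg 2 [167.5°–200°] simple-harmonic, h=-17: θ=184.3° here. β=16.8, B=32.5. -17/2·(1 − cos(π·0.5169)) = -8.9517 → s = 13.0483
radial distance = base radius + s = 19 + 13.0483 = 32.0483

32.0483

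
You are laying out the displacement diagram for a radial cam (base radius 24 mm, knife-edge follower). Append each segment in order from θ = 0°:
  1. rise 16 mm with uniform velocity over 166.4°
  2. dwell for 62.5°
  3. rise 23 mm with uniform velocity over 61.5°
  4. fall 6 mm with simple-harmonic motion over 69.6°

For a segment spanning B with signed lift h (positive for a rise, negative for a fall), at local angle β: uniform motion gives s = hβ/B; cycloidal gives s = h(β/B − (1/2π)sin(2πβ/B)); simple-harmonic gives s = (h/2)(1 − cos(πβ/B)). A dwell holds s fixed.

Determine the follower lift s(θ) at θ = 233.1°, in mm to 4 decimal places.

seg 1 [0°–166.4°] uniform, h=16: full span → s += 16 → s = 16.0000
seg 2 [166.4°–228.9°] dwell: s stays 16.0000
seg 3 [228.9°–290.4°] uniform, h=23: θ=233.1° here. β=4.2, B=61.5. 23·4.2/61.5 = 1.5707 → s = 17.5707

17.5707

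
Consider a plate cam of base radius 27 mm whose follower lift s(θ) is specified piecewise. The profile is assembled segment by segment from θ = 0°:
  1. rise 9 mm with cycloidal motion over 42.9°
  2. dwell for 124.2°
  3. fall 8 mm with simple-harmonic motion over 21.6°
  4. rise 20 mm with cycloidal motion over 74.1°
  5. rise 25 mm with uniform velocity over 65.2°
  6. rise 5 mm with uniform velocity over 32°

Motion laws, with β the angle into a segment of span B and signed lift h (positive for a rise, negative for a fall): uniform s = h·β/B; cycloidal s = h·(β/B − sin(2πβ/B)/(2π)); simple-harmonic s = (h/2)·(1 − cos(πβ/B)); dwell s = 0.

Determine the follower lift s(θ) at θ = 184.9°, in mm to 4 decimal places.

seg 1 [0°–42.9°] cycloidal, h=9: full span → s += 9 → s = 9.0000
seg 2 [42.9°–167.1°] dwell: s stays 9.0000
seg 3 [167.1°–188.7°] simple-harmonic, h=-8: θ=184.9° here. β=17.8, B=21.6. -8/2·(1 − cos(π·0.8241)) = -7.4045 → s = 1.5955

1.5955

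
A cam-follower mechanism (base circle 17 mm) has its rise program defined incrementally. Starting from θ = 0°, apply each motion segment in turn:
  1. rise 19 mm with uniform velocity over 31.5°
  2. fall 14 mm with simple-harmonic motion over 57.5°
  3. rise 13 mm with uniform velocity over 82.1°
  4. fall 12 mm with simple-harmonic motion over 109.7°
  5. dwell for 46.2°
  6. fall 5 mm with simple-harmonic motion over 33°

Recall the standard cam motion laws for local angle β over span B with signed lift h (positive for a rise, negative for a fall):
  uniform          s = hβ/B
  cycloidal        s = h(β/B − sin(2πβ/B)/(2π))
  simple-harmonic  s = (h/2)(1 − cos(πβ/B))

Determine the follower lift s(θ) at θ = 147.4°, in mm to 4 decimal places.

seg 1 [0°–31.5°] uniform, h=19: full span → s += 19 → s = 19.0000
seg 2 [31.5°–89°] simple-harmonic, h=-14: full span → s += -14 → s = 5.0000
seg 3 [89°–171.1°] uniform, h=13: θ=147.4° here. β=58.4, B=82.1. 13·58.4/82.1 = 9.2473 → s = 14.2473

14.2473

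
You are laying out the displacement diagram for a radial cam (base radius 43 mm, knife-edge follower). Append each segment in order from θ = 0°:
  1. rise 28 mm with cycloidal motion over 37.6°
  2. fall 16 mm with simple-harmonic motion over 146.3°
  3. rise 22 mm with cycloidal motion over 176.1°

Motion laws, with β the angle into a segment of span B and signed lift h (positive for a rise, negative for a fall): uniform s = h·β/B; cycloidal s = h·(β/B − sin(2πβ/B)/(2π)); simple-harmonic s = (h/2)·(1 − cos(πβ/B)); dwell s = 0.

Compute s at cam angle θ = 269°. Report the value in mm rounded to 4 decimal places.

seg 1 [0°–37.6°] cycloidal, h=28: full span → s += 28 → s = 28.0000
seg 2 [37.6°–183.9°] simple-harmonic, h=-16: full span → s += -16 → s = 12.0000
seg 3 [183.9°–360°] cycloidal, h=22: θ=269° here. β=85.1, B=176.1. 22·(0.4832 − sin(2π·0.4832)/(2π)) = 10.2636 → s = 22.2636

22.2636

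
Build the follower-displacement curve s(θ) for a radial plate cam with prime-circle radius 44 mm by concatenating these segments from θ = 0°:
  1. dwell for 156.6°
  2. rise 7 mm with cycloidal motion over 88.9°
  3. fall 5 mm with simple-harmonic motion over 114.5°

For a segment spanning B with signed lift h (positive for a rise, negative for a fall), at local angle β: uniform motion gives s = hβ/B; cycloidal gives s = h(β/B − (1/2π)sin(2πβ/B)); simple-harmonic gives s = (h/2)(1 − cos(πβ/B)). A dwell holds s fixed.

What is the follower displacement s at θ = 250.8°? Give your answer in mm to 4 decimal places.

seg 1 [0°–156.6°] dwell: s stays 0.0000
seg 2 [156.6°–245.5°] cycloidal, h=7: full span → s += 7 → s = 7.0000
seg 3 [245.5°–360°] simple-harmonic, h=-5: θ=250.8° here. β=5.3, B=114.5. -5/2·(1 − cos(π·0.0463)) = -0.0264 → s = 6.9736

6.9736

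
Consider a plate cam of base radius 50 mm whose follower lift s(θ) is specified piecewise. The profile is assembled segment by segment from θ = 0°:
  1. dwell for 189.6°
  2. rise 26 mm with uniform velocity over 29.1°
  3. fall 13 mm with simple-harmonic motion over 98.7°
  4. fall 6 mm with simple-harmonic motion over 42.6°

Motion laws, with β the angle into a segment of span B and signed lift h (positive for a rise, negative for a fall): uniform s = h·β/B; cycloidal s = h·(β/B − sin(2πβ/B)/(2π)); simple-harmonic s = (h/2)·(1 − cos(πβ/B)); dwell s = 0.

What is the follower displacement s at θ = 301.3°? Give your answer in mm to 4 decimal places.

seg 1 [0°–189.6°] dwell: s stays 0.0000
seg 2 [189.6°–218.7°] uniform, h=26: full span → s += 26 → s = 26.0000
seg 3 [218.7°–317.4°] simple-harmonic, h=-13: θ=301.3° here. β=82.6, B=98.7. -13/2·(1 − cos(π·0.8369)) = -12.1650 → s = 13.8350

13.8350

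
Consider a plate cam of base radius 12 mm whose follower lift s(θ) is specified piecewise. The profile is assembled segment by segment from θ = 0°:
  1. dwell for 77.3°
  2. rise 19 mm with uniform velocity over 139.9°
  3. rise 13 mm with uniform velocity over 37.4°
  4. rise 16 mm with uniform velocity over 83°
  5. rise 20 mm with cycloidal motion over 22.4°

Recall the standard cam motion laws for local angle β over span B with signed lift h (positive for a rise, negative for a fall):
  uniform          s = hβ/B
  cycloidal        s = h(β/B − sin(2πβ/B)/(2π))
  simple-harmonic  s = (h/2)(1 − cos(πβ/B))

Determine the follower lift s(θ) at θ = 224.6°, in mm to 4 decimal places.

seg 1 [0°–77.3°] dwell: s stays 0.0000
seg 2 [77.3°–217.2°] uniform, h=19: full span → s += 19 → s = 19.0000
seg 3 [217.2°–254.6°] uniform, h=13: θ=224.6° here. β=7.4, B=37.4. 13·7.4/37.4 = 2.5722 → s = 21.5722

21.5722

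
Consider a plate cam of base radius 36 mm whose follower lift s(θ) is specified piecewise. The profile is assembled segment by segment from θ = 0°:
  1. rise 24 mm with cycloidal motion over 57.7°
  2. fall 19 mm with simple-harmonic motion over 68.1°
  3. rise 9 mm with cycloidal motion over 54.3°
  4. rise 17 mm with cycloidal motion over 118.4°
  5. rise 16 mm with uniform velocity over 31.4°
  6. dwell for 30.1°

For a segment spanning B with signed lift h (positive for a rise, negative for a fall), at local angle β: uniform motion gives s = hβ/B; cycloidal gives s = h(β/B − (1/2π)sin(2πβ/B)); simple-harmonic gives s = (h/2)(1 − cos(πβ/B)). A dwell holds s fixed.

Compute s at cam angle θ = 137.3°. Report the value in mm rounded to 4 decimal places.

seg 1 [0°–57.7°] cycloidal, h=24: full span → s += 24 → s = 24.0000
seg 2 [57.7°–125.8°] simple-harmonic, h=-19: full span → s += -19 → s = 5.0000
seg 3 [125.8°–180.1°] cycloidal, h=9: θ=137.3° here. β=11.5, B=54.3. 9·(0.2118 − sin(2π·0.2118)/(2π)) = 0.5148 → s = 5.5148

5.5148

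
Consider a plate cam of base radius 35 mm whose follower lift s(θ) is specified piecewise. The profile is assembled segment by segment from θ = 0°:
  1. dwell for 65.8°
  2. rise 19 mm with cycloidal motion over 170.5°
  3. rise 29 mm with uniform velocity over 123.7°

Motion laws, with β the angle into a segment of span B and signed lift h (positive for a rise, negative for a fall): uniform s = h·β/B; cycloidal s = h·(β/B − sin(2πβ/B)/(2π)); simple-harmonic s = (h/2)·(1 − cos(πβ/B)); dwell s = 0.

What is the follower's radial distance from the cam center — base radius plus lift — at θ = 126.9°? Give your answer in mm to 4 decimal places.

seg 1 [0°–65.8°] dwell: s stays 0.0000
seg 2 [65.8°–236.3°] cycloidal, h=19: θ=126.9° here. β=61.1, B=170.5. 19·(0.3584 − sin(2π·0.3584)/(2π)) = 4.4590 → s = 4.4590
radial distance = base radius + s = 35 + 4.4590 = 39.4590

39.4590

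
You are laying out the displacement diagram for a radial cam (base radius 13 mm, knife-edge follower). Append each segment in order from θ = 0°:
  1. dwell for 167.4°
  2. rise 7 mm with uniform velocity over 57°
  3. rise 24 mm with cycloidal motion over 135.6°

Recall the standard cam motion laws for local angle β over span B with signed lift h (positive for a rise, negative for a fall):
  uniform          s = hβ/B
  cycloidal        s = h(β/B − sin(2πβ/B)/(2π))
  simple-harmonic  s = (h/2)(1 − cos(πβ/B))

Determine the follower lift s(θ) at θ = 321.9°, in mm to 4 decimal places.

seg 1 [0°–167.4°] dwell: s stays 0.0000
seg 2 [167.4°–224.4°] uniform, h=7: full span → s += 7 → s = 7.0000
seg 3 [224.4°–360°] cycloidal, h=24: θ=321.9° here. β=97.5, B=135.6. 24·(0.7190 − sin(2π·0.7190)/(2π)) = 21.0043 → s = 28.0043

28.0043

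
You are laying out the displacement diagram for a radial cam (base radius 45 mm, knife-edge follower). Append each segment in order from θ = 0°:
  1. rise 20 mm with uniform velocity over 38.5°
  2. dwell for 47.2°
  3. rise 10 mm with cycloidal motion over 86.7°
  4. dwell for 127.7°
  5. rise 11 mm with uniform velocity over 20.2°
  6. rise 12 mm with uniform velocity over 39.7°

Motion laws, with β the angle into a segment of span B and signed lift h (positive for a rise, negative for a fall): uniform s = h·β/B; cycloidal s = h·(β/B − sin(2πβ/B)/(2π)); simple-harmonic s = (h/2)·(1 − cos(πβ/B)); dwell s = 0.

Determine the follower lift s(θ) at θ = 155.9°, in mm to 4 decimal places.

seg 1 [0°–38.5°] uniform, h=20: full span → s += 20 → s = 20.0000
seg 2 [38.5°–85.7°] dwell: s stays 20.0000
seg 3 [85.7°–172.4°] cycloidal, h=10: θ=155.9° here. β=70.2, B=86.7. 10·(0.8097 − sin(2π·0.8097)/(2π)) = 9.5778 → s = 29.5778

29.5778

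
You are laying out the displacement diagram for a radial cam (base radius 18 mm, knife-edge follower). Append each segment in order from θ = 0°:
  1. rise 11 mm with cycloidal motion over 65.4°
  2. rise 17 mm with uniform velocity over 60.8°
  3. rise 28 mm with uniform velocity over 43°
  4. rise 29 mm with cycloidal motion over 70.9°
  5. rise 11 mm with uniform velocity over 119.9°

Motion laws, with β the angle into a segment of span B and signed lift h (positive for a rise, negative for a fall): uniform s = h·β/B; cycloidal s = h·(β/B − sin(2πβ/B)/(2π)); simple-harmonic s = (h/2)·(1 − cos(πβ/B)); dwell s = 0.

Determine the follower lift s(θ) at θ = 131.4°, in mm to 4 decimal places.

seg 1 [0°–65.4°] cycloidal, h=11: full span → s += 11 → s = 11.0000
seg 2 [65.4°–126.2°] uniform, h=17: full span → s += 17 → s = 28.0000
seg 3 [126.2°–169.2°] uniform, h=28: θ=131.4° here. β=5.2, B=43. 28·5.2/43 = 3.3860 → s = 31.3860

31.3860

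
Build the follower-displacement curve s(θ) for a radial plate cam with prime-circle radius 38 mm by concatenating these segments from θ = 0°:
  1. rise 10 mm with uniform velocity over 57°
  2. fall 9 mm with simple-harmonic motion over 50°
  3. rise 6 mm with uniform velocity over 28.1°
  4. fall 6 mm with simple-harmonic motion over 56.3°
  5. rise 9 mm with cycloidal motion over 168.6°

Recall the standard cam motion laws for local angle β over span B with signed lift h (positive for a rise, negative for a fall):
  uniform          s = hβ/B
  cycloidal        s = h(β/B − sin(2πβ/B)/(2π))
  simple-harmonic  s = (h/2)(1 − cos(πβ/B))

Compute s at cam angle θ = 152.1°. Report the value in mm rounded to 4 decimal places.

seg 1 [0°–57°] uniform, h=10: full span → s += 10 → s = 10.0000
seg 2 [57°–107°] simple-harmonic, h=-9: full span → s += -9 → s = 1.0000
seg 3 [107°–135.1°] uniform, h=6: full span → s += 6 → s = 7.0000
seg 4 [135.1°–191.4°] simple-harmonic, h=-6: θ=152.1° here. β=17, B=56.3. -6/2·(1 − cos(π·0.3020)) = -1.2516 → s = 5.7484

5.7484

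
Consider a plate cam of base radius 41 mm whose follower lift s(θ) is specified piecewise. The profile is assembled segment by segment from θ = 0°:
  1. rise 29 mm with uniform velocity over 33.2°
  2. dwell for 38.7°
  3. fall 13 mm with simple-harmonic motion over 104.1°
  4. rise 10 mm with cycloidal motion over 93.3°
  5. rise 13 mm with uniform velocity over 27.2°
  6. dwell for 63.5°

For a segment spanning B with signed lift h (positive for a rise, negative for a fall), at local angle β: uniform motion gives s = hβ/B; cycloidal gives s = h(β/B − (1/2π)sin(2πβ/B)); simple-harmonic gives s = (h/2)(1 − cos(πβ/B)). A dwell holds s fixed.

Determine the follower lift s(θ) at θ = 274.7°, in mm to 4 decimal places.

seg 1 [0°–33.2°] uniform, h=29: full span → s += 29 → s = 29.0000
seg 2 [33.2°–71.9°] dwell: s stays 29.0000
seg 3 [71.9°–176°] simple-harmonic, h=-13: full span → s += -13 → s = 16.0000
seg 4 [176°–269.3°] cycloidal, h=10: full span → s += 10 → s = 26.0000
seg 5 [269.3°–296.5°] uniform, h=13: θ=274.7° here. β=5.4, B=27.2. 13·5.4/27.2 = 2.5809 → s = 28.5809

28.5809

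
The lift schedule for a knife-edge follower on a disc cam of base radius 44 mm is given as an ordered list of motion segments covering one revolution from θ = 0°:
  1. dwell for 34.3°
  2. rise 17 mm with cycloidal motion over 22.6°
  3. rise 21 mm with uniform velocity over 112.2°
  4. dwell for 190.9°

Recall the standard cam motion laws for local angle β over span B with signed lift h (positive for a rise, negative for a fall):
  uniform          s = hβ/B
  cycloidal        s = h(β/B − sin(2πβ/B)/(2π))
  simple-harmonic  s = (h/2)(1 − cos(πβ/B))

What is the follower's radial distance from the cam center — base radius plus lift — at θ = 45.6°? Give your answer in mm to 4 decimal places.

seg 1 [0°–34.3°] dwell: s stays 0.0000
seg 2 [34.3°–56.9°] cycloidal, h=17: θ=45.6° here. β=11.3, B=22.6. 17·(0.5000 − sin(2π·0.5000)/(2π)) = 8.5000 → s = 8.5000
radial distance = base radius + s = 44 + 8.5000 = 52.5000

52.5000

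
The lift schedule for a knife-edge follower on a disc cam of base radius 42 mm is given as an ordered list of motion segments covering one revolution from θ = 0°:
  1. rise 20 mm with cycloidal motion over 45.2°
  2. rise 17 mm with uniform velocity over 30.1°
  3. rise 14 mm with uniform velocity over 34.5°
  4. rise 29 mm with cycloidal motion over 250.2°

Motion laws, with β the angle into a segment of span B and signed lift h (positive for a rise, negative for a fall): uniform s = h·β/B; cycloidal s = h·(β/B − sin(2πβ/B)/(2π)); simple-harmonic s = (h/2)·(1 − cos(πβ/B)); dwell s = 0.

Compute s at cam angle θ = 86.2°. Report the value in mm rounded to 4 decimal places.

seg 1 [0°–45.2°] cycloidal, h=20: full span → s += 20 → s = 20.0000
seg 2 [45.2°–75.3°] uniform, h=17: full span → s += 17 → s = 37.0000
seg 3 [75.3°–109.8°] uniform, h=14: θ=86.2° here. β=10.9, B=34.5. 14·10.9/34.5 = 4.4232 → s = 41.4232

41.4232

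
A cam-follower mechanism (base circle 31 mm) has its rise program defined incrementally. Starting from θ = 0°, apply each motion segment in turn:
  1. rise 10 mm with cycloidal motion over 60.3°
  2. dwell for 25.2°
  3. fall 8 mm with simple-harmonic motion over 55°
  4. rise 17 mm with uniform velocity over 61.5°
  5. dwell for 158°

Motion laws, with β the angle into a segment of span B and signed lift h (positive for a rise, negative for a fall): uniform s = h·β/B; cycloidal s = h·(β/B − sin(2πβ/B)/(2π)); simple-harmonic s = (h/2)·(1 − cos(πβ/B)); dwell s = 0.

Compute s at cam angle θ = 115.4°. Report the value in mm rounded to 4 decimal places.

seg 1 [0°–60.3°] cycloidal, h=10: full span → s += 10 → s = 10.0000
seg 2 [60.3°–85.5°] dwell: s stays 10.0000
seg 3 [85.5°–140.5°] simple-harmonic, h=-8: θ=115.4° here. β=29.9, B=55. -8/2·(1 − cos(π·0.5436)) = -4.5466 → s = 5.4534

5.4534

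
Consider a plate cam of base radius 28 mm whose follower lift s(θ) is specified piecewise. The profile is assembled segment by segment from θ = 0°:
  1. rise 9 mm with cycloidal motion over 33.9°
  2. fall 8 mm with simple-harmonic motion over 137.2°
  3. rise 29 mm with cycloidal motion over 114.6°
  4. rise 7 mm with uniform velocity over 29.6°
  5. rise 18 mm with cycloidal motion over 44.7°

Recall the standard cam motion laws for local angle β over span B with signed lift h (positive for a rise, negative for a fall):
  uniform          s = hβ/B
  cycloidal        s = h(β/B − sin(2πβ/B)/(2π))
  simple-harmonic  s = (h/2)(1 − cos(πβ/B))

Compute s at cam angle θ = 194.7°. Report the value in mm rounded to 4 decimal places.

seg 1 [0°–33.9°] cycloidal, h=9: full span → s += 9 → s = 9.0000
seg 2 [33.9°–171.1°] simple-harmonic, h=-8: full span → s += -8 → s = 1.0000
seg 3 [171.1°–285.7°] cycloidal, h=29: θ=194.7° here. β=23.6, B=114.6. 29·(0.2059 − sin(2π·0.2059)/(2π)) = 1.5324 → s = 2.5324

2.5324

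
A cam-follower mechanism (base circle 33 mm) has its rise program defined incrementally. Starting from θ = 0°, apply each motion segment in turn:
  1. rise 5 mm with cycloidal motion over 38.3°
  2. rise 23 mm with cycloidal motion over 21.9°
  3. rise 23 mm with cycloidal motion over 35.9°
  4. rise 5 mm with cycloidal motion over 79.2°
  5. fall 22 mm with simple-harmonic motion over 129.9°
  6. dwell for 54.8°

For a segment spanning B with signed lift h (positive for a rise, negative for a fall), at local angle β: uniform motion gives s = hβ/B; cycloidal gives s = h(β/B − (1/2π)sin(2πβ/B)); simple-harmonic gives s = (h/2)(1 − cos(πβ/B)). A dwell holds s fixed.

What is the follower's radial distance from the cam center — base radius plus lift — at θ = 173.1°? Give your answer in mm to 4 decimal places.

seg 1 [0°–38.3°] cycloidal, h=5: full span → s += 5 → s = 5.0000
seg 2 [38.3°–60.2°] cycloidal, h=23: full span → s += 23 → s = 28.0000
seg 3 [60.2°–96.1°] cycloidal, h=23: full span → s += 23 → s = 51.0000
seg 4 [96.1°–175.3°] cycloidal, h=5: θ=173.1° here. β=77, B=79.2. 5·(0.9722 − sin(2π·0.9722)/(2π)) = 4.9993 → s = 55.9993
radial distance = base radius + s = 33 + 55.9993 = 88.9993

88.9993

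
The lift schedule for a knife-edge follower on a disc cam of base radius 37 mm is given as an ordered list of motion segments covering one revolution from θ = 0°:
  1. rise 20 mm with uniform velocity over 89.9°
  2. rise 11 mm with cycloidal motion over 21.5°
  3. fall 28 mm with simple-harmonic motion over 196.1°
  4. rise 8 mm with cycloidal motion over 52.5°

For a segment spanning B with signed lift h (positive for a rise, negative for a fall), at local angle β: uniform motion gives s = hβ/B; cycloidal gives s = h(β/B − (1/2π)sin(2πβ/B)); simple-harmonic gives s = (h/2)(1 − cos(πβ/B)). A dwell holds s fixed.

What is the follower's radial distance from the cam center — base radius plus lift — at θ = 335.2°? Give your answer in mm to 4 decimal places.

seg 1 [0°–89.9°] uniform, h=20: full span → s += 20 → s = 20.0000
seg 2 [89.9°–111.4°] cycloidal, h=11: full span → s += 11 → s = 31.0000
seg 3 [111.4°–307.5°] simple-harmonic, h=-28: full span → s += -28 → s = 3.0000
seg 4 [307.5°–360°] cycloidal, h=8: θ=335.2° here. β=27.7, B=52.5. 8·(0.5276 − sin(2π·0.5276)/(2π)) = 4.4408 → s = 7.4408
radial distance = base radius + s = 37 + 7.4408 = 44.4408

44.4408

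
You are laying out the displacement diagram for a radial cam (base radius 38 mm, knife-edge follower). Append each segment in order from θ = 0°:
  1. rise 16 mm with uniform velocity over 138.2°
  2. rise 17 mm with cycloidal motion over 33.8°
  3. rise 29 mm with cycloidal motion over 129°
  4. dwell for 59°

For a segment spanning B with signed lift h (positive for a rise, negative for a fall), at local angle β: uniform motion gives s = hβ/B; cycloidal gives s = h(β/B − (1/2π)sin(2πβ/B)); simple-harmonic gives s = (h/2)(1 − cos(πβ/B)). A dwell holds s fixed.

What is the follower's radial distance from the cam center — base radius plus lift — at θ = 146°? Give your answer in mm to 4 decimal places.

seg 1 [0°–138.2°] uniform, h=16: full span → s += 16 → s = 16.0000
seg 2 [138.2°–172°] cycloidal, h=17: θ=146° here. β=7.8, B=33.8. 17·(0.2308 − sin(2π·0.2308)/(2π)) = 1.2372 → s = 17.2372
radial distance = base radius + s = 38 + 17.2372 = 55.2372

55.2372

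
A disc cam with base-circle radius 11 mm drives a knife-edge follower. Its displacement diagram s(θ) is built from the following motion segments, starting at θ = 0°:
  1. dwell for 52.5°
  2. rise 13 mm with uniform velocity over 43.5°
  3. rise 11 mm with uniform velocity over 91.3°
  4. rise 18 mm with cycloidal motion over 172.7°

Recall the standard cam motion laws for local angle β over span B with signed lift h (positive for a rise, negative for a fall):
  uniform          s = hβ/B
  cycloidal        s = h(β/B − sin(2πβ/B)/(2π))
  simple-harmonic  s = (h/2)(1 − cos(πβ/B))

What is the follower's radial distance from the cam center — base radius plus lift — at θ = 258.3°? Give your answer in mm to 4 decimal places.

seg 1 [0°–52.5°] dwell: s stays 0.0000
seg 2 [52.5°–96°] uniform, h=13: full span → s += 13 → s = 13.0000
seg 3 [96°–187.3°] uniform, h=11: full span → s += 11 → s = 24.0000
seg 4 [187.3°–360°] cycloidal, h=18: θ=258.3° here. β=71, B=172.7. 18·(0.4111 − sin(2π·0.4111)/(2π)) = 5.8821 → s = 29.8821
radial distance = base radius + s = 11 + 29.8821 = 40.8821

40.8821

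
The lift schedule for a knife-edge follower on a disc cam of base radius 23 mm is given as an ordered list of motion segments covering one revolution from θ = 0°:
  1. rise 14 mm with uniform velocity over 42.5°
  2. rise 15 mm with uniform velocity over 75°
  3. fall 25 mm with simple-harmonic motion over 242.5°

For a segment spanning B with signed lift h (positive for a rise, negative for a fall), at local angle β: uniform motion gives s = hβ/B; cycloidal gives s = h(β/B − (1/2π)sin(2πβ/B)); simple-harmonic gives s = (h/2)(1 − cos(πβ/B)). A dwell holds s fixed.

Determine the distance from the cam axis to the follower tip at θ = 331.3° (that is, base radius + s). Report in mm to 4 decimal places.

seg 1 [0°–42.5°] uniform, h=14: full span → s += 14 → s = 14.0000
seg 2 [42.5°–117.5°] uniform, h=15: full span → s += 15 → s = 29.0000
seg 3 [117.5°–360°] simple-harmonic, h=-25: θ=331.3° here. β=213.8, B=242.5. -25/2·(1 − cos(π·0.8816)) = -24.1459 → s = 4.8541
radial distance = base radius + s = 23 + 4.8541 = 27.8541

27.8541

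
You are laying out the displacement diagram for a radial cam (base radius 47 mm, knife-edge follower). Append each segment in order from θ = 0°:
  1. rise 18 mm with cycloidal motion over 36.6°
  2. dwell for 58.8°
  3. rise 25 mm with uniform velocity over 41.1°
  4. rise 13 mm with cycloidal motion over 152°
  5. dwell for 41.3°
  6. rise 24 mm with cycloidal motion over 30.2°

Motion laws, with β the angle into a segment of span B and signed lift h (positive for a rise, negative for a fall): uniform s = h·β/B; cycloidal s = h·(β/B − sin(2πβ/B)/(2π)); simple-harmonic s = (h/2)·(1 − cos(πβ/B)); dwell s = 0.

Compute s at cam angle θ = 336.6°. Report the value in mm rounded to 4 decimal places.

seg 1 [0°–36.6°] cycloidal, h=18: full span → s += 18 → s = 18.0000
seg 2 [36.6°–95.4°] dwell: s stays 18.0000
seg 3 [95.4°–136.5°] uniform, h=25: full span → s += 25 → s = 43.0000
seg 4 [136.5°–288.5°] cycloidal, h=13: full span → s += 13 → s = 56.0000
seg 5 [288.5°–329.8°] dwell: s stays 56.0000
seg 6 [329.8°–360°] cycloidal, h=24: θ=336.6° here. β=6.8, B=30.2. 24·(0.2252 − sin(2π·0.2252)/(2π)) = 1.6307 → s = 57.6307

57.6307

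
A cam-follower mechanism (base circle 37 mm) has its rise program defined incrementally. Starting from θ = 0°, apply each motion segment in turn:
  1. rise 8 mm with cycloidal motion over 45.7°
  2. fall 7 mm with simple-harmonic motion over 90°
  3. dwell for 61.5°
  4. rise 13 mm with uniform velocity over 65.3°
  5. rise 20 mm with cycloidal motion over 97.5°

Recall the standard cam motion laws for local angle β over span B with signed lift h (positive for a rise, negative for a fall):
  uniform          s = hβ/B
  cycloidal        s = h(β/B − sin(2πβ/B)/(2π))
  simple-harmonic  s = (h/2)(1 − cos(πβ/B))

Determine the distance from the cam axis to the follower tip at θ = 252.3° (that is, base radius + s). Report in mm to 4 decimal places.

seg 1 [0°–45.7°] cycloidal, h=8: full span → s += 8 → s = 8.0000
seg 2 [45.7°–135.7°] simple-harmonic, h=-7: full span → s += -7 → s = 1.0000
seg 3 [135.7°–197.2°] dwell: s stays 1.0000
seg 4 [197.2°–262.5°] uniform, h=13: θ=252.3° here. β=55.1, B=65.3. 13·55.1/65.3 = 10.9694 → s = 11.9694
radial distance = base radius + s = 37 + 11.9694 = 48.9694

48.9694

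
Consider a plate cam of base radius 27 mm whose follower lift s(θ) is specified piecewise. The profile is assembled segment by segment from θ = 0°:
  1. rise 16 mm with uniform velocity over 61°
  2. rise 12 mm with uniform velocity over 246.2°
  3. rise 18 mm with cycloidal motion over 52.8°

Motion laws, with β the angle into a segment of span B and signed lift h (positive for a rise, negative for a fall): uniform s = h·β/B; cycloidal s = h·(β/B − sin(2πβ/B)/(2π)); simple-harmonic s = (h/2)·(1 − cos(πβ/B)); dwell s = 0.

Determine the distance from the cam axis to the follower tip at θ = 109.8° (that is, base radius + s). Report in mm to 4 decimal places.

seg 1 [0°–61°] uniform, h=16: full span → s += 16 → s = 16.0000
seg 2 [61°–307.2°] uniform, h=12: θ=109.8° here. β=48.8, B=246.2. 12·48.8/246.2 = 2.3786 → s = 18.3786
radial distance = base radius + s = 27 + 18.3786 = 45.3786

45.3786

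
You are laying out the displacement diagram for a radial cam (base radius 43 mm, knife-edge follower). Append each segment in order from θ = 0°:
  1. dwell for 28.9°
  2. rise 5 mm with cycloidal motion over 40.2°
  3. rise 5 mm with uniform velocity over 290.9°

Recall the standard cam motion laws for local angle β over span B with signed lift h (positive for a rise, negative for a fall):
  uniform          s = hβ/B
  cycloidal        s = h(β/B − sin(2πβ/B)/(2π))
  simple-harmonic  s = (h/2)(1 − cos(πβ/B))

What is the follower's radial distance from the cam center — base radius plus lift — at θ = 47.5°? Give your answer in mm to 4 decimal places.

seg 1 [0°–28.9°] dwell: s stays 0.0000
seg 2 [28.9°–69.1°] cycloidal, h=5: θ=47.5° here. β=18.6, B=40.2. 5·(0.4627 − sin(2π·0.4627)/(2π)) = 2.1286 → s = 2.1286
radial distance = base radius + s = 43 + 2.1286 = 45.1286

45.1286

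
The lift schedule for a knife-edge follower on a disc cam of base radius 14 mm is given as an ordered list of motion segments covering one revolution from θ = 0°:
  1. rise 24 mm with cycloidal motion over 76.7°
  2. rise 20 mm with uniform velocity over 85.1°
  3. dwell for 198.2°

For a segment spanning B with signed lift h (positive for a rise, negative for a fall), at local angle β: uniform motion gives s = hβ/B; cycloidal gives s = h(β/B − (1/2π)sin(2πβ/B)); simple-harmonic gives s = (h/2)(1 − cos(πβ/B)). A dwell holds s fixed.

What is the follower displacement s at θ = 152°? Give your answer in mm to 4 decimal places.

seg 1 [0°–76.7°] cycloidal, h=24: full span → s += 24 → s = 24.0000
seg 2 [76.7°–161.8°] uniform, h=20: θ=152° here. β=75.3, B=85.1. 20·75.3/85.1 = 17.6968 → s = 41.6968

41.6968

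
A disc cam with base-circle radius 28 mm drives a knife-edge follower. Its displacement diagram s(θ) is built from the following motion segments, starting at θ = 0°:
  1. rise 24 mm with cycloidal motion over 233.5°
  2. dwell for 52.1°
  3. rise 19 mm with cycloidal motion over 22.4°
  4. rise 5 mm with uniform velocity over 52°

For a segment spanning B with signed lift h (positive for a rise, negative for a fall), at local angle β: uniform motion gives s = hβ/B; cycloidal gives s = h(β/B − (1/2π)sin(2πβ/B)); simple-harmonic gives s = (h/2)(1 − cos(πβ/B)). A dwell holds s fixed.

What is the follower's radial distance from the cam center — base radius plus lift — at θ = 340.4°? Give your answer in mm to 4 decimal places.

seg 1 [0°–233.5°] cycloidal, h=24: full span → s += 24 → s = 24.0000
seg 2 [233.5°–285.6°] dwell: s stays 24.0000
seg 3 [285.6°–308°] cycloidal, h=19: full span → s += 19 → s = 43.0000
seg 4 [308°–360°] uniform, h=5: θ=340.4° here. β=32.4, B=52. 5·32.4/52 = 3.1154 → s = 46.1154
radial distance = base radius + s = 28 + 46.1154 = 74.1154

74.1154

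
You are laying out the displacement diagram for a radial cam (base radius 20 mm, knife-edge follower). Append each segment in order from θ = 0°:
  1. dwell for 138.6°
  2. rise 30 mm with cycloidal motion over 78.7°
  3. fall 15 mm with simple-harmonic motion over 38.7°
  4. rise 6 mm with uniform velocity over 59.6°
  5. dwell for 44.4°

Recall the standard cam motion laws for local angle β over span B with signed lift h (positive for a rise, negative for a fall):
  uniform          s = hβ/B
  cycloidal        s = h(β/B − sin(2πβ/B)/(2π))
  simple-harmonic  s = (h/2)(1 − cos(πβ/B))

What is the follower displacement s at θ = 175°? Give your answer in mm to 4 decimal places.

seg 1 [0°–138.6°] dwell: s stays 0.0000
seg 2 [138.6°–217.3°] cycloidal, h=30: θ=175° here. β=36.4, B=78.7. 30·(0.4625 − sin(2π·0.4625)/(2π)) = 12.7613 → s = 12.7613

12.7613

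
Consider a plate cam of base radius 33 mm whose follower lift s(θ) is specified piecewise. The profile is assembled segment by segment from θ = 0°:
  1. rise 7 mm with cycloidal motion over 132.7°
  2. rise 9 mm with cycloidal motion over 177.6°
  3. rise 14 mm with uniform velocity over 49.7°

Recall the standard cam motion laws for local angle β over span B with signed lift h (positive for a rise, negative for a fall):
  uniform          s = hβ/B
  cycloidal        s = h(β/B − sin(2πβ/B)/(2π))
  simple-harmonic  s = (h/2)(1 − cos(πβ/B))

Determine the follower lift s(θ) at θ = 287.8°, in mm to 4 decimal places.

seg 1 [0°–132.7°] cycloidal, h=7: full span → s += 7 → s = 7.0000
seg 2 [132.7°–310.3°] cycloidal, h=9: θ=287.8° here. β=155.1, B=177.6. 9·(0.8733 − sin(2π·0.8733)/(2π)) = 8.8833 → s = 15.8833

15.8833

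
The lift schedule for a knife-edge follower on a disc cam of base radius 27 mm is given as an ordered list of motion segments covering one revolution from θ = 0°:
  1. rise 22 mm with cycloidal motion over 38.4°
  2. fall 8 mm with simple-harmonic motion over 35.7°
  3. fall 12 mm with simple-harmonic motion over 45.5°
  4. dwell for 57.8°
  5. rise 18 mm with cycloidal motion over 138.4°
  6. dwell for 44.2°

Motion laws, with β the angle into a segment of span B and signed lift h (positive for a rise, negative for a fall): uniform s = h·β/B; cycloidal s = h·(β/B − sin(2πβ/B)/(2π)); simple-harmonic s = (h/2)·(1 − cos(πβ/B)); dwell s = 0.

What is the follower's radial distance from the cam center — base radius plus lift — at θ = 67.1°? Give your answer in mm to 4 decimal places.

seg 1 [0°–38.4°] cycloidal, h=22: full span → s += 22 → s = 22.0000
seg 2 [38.4°–74.1°] simple-harmonic, h=-8: θ=67.1° here. β=28.7, B=35.7. -8/2·(1 − cos(π·0.8039)) = -7.2648 → s = 14.7352
radial distance = base radius + s = 27 + 14.7352 = 41.7352

41.7352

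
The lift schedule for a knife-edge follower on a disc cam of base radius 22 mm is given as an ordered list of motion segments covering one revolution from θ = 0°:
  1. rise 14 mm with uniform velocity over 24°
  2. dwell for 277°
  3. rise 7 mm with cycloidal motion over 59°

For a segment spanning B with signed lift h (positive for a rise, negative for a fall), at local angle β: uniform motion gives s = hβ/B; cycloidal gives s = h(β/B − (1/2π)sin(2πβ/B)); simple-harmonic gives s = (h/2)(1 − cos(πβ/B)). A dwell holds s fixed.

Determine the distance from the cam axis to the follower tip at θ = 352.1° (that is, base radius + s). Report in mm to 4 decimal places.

seg 1 [0°–24°] uniform, h=14: full span → s += 14 → s = 14.0000
seg 2 [24°–301°] dwell: s stays 14.0000
seg 3 [301°–360°] cycloidal, h=7: θ=352.1° here. β=51.1, B=59. 7·(0.8661 − sin(2π·0.8661)/(2π)) = 6.8933 → s = 20.8933
radial distance = base radius + s = 22 + 20.8933 = 42.8933

42.8933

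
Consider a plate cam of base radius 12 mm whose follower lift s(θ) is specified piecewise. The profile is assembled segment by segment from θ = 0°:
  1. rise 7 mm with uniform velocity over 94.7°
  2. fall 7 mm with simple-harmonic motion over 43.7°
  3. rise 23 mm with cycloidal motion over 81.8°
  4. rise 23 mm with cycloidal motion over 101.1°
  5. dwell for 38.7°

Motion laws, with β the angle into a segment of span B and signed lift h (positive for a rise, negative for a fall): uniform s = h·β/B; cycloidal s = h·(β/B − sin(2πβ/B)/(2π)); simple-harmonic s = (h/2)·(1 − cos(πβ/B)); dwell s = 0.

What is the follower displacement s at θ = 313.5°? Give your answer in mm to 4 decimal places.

seg 1 [0°–94.7°] uniform, h=7: full span → s += 7 → s = 7.0000
seg 2 [94.7°–138.4°] simple-harmonic, h=-7: full span → s += -7 → s = 0.0000
seg 3 [138.4°–220.2°] cycloidal, h=23: full span → s += 23 → s = 23.0000
seg 4 [220.2°–321.3°] cycloidal, h=23: θ=313.5° here. β=93.3, B=101.1. 23·(0.9228 − sin(2π·0.9228)/(2π)) = 22.9313 → s = 45.9313

45.9313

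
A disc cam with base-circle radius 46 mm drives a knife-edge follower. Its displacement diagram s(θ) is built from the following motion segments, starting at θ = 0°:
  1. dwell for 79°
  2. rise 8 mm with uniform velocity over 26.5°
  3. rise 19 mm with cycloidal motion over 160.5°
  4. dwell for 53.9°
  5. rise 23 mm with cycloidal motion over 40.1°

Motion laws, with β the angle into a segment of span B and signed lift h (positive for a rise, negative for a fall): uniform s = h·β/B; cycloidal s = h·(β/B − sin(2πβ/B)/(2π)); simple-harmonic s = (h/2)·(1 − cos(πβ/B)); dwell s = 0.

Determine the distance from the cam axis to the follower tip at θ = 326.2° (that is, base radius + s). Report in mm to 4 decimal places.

seg 1 [0°–79°] dwell: s stays 0.0000
seg 2 [79°–105.5°] uniform, h=8: full span → s += 8 → s = 8.0000
seg 3 [105.5°–266°] cycloidal, h=19: full span → s += 19 → s = 27.0000
seg 4 [266°–319.9°] dwell: s stays 27.0000
seg 5 [319.9°–360°] cycloidal, h=23: θ=326.2° here. β=6.3, B=40.1. 23·(0.1571 − sin(2π·0.1571)/(2π)) = 0.5589 → s = 27.5589
radial distance = base radius + s = 46 + 27.5589 = 73.5589

73.5589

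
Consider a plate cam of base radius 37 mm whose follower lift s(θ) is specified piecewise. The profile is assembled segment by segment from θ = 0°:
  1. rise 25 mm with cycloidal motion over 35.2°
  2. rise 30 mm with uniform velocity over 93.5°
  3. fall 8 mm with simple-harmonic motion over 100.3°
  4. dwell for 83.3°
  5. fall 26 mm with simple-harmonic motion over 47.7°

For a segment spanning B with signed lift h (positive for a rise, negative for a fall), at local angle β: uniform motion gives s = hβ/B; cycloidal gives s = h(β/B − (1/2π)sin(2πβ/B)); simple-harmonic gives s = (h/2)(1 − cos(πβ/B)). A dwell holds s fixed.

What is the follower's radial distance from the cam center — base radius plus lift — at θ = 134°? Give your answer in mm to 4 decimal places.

seg 1 [0°–35.2°] cycloidal, h=25: full span → s += 25 → s = 25.0000
seg 2 [35.2°–128.7°] uniform, h=30: full span → s += 30 → s = 55.0000
seg 3 [128.7°–229°] simple-harmonic, h=-8: θ=134° here. β=5.3, B=100.3. -8/2·(1 − cos(π·0.0528)) = -0.0550 → s = 54.9450
radial distance = base radius + s = 37 + 54.9450 = 91.9450

91.9450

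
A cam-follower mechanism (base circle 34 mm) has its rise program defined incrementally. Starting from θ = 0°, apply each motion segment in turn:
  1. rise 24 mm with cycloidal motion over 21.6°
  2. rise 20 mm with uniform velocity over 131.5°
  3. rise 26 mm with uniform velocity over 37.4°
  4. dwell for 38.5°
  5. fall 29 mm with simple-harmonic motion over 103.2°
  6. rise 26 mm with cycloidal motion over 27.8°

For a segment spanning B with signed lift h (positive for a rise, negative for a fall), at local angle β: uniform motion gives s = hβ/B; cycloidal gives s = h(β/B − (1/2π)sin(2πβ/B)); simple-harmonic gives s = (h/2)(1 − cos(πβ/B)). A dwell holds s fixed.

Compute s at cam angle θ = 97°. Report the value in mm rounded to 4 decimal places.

seg 1 [0°–21.6°] cycloidal, h=24: full span → s += 24 → s = 24.0000
seg 2 [21.6°–153.1°] uniform, h=20: θ=97° here. β=75.4, B=131.5. 20·75.4/131.5 = 11.4677 → s = 35.4677

35.4677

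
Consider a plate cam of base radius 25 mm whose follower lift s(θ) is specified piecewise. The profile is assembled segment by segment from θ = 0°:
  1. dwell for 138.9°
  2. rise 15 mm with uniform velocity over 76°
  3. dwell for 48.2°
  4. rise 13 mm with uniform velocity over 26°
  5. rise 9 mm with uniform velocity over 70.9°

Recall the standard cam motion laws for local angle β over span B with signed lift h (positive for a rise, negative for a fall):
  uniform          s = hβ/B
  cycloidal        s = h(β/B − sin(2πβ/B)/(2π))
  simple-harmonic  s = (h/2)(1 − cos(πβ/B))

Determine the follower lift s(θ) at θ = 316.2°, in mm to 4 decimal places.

seg 1 [0°–138.9°] dwell: s stays 0.0000
seg 2 [138.9°–214.9°] uniform, h=15: full span → s += 15 → s = 15.0000
seg 3 [214.9°–263.1°] dwell: s stays 15.0000
seg 4 [263.1°–289.1°] uniform, h=13: full span → s += 13 → s = 28.0000
seg 5 [289.1°–360°] uniform, h=9: θ=316.2° here. β=27.1, B=70.9. 9·27.1/70.9 = 3.4401 → s = 31.4401

31.4401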